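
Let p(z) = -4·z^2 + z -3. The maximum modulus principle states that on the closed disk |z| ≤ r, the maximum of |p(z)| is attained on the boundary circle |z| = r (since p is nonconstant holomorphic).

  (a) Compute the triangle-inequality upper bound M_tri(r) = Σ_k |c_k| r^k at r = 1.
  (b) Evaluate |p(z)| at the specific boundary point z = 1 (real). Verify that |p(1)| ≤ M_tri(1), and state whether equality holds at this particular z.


Coefficients: c_0 = -3, c_1 = 1, c_2 = -4. Radius r = 1.
Part (a). Triangle bound: M_tri(r) = Σ_k |c_k| r^k
  = |-3|·1^0 + |1|·1^1 + |-4|·1^2
  = 3 + 1 + 4 = 8.
This bounds M(r) := max_{|z|=r} |p(z)| from above; equality holds iff all terms c_k z^k can be made to align in phase at a single z on |z|=r.
Part (b). At z = 1 (real, on the circle |z| = r):
  p(1) = (-3)·1^0 + (1)·1^1 + (-4)·1^2 = -6.
  |p(1)| = 6.
Check: |p(1)| = 6 ≤ 8 = M_tri(1). ✓ Equality does not hold at z = 1 (the coefficients have mixed signs, so the terms do not all align in phase there).

M_tri(1) = 8; |p(1)| = 6; equality at z=1: no.


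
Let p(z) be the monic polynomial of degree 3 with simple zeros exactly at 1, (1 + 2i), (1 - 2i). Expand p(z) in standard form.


The polynomial is p(z) = ∏_{α ∈ S} (z − α), where S = {1, (1 + 2i), (1 - 2i)}.
Expanding the product yields: p(z) = z^3 -3·z^2 + 7·z -5.
Note conjugate pairs combine to real quadratics: (z − (1+2i))(z − (1−2i)) = z² − 2z + 5.
The resulting polynomial has degree 3 and real coefficients as required.

p(z) = z^3 -3·z^2 + 7·z -5.


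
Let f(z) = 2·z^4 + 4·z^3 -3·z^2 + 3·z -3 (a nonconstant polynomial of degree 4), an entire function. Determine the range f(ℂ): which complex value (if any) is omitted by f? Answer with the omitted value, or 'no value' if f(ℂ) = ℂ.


Little Picard bounds the complement of f(ℂ) to at most one point.
For every w ∈ ℂ, the equation p(z) − w = 0 is a nonconstant polynomial in z and hence has at least one root by the fundamental theorem of algebra. So p is surjective onto ℂ, omitting no value.

Omitted value: no value.


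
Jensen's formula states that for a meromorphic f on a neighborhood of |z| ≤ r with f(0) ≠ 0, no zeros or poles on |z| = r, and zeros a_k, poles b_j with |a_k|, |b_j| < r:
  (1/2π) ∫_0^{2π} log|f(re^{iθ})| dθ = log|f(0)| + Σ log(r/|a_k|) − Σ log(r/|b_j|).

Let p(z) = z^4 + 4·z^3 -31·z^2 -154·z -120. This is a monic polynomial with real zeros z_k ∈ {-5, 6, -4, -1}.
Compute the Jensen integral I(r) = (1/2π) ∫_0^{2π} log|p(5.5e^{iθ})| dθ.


Zeros: -5, -4, -1, 6; r = 5.5.
Inside |z| < r: -5, -4, -1. Outside (|z| ≥ r): 6.
p(0) = -120, so log|p(0)| = log(120) = 4.7875.
Apply Jensen: I(r) = log|p(0)| + Σ_k log(r/|z_k|), summed over zeros inside |z| < r.
  log(r/|z_k|) for z_k = -5: log(5.5/5) = 0.0953
  log(r/|z_k|) for z_k = -4: log(5.5/4) = 0.3185
  log(r/|z_k|) for z_k = -1: log(5.5/1) = 1.7047
  Outside zeros (6) contribute nothing to the Jensen sum.
Sum over inside zeros: 2.1185.
I(r) = log|p(0)| + (inside sum) = 4.7875 + 2.1185 = 6.9060.
Note: since some zeros are outside |z| ≤ r, the simplified n·log(r) form does NOT apply — only the inside zeros contribute.

I(r) ≈ 6.9060.


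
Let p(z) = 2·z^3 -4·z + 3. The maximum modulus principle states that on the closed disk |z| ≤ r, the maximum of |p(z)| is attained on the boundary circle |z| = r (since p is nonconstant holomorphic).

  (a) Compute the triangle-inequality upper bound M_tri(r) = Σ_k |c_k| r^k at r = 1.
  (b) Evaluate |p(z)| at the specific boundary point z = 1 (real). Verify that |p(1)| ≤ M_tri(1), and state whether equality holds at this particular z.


Coefficients: c_0 = 3, c_1 = -4, c_2 = 0, c_3 = 2. Radius r = 1.
Part (a). Triangle bound: M_tri(r) = Σ_k |c_k| r^k
  = |3|·1^0 + |-4|·1^1 + |0|·1^2 + |2|·1^3
  = 3 + 4 + 0 + 2 = 9.
This bounds M(r) := max_{|z|=r} |p(z)| from above; equality holds iff all terms c_k z^k can be made to align in phase at a single z on |z|=r.
Part (b). At z = 1 (real, on the circle |z| = r):
  p(1) = (3)·1^0 + (-4)·1^1 + (0)·1^2 + (2)·1^3 = 1.
  |p(1)| = 1.
Check: |p(1)| = 1 ≤ 9 = M_tri(1). ✓ Equality does not hold at z = 1 (the coefficients have mixed signs, so the terms do not all align in phase there).

M_tri(1) = 9; |p(1)| = 1; equality at z=1: no.


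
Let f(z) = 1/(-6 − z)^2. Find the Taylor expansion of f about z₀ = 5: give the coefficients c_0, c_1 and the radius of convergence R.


Let w = z − z₀, so z = z₀ + w.
Then -6 − z = -6 − (z₀ + w) = (-6 − z₀) − w = -11 − w.
f(z) = 1/(-11 − w)^2 = (1/(-11)^2) · (1 − w/(-11))^{−2}.
By the binomial series (1−u)^{−2} = Σ_{n≥0} C(n+1, 1) u^n for |u|<1, with u = w/(-11):
  c_n = C(n+1, 1) / (-11)^(n+2).
  c_0 = 1/(-11)^2 = 1/121.
  c_1 = 2/(-11)^3 = -2/1331.
The series is valid for |w/d| < 1, i.e. |z − z₀| < |d|.
Radius of convergence: R = |-6 − z₀| = |-11| = 11 (distance from z₀ to the singularity z = -6).

c_0 = 1/121, c_1 = -2/1331; R = 11.


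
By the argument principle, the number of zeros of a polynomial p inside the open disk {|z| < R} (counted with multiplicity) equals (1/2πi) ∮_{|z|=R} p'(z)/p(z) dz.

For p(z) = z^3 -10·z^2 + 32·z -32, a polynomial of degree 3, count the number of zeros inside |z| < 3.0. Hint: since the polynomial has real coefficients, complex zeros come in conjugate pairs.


The zeros of p are: 2, 4, 4.
Their magnitudes are: 2, 4, 4.
Zeros with |z| < R = 3.0: 2.
Count = 1.
By the argument principle, (1/2πi) ∮_{|z|=R} p'(z)/p(z) dz equals exactly this count.

Number of zeros inside |z| < 3.0: 1.


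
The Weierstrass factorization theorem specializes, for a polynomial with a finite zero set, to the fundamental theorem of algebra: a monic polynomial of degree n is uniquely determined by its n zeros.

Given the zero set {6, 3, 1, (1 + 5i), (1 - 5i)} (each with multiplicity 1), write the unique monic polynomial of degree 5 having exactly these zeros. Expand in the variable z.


The polynomial is p(z) = ∏_{α ∈ S} (z − α), where S = {6, 3, 1, (1 + 5i), (1 - 5i)}.
Expanding the product yields: p(z) = z^5 -12·z^4 + 73·z^3 -332·z^2 + 738·z -468.
Note conjugate pairs combine to real quadratics: (z − (1+5i))(z − (1−5i)) = z² − 2z + 26.
The resulting polynomial has degree 5 and real coefficients as required.

p(z) = z^5 -12·z^4 + 73·z^3 -332·z^2 + 738·z -468.


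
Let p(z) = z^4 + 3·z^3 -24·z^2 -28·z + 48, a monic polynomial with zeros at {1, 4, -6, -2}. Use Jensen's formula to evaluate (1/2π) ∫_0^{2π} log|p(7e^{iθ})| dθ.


Zeros: -6, -2, 1, 4; r = 7.
Inside |z| < r: -6, -2, 1, 4. Outside (|z| ≥ r): ∅.
p(0) = 48, so log|p(0)| = log(48) = 3.8712.
Apply Jensen: I(r) = log|p(0)| + Σ_k log(r/|z_k|), summed over zeros inside |z| < r.
  log(r/|z_k|) for z_k = 1: log(7/1) = 1.9459
  log(r/|z_k|) for z_k = 4: log(7/4) = 0.5596
  log(r/|z_k|) for z_k = -6: log(7/6) = 0.1542
  log(r/|z_k|) for z_k = -2: log(7/2) = 1.2528
Sum over inside zeros: 3.9124.
I(r) = log|p(0)| + (inside sum) = 3.8712 + 3.9124 = 7.7836.
Closed form (all zeros inside, monic): I(r) = n·log(r) = 4·log(7) = 7.7836. ✓

I(r) ≈ 7.7836.


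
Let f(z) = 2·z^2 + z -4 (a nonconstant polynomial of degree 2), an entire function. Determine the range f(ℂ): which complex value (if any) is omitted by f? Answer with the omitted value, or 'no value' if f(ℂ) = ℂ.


Little Picard bounds the complement of f(ℂ) to at most one point.
For every w ∈ ℂ, the equation p(z) − w = 0 is a nonconstant polynomial in z and hence has at least one root by the fundamental theorem of algebra. So p is surjective onto ℂ, omitting no value.

Omitted value: no value.


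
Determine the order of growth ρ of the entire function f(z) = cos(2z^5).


Write cos(w) = (e^{iw} ± e^{−iw})/(2 or 2i), so |cos(w)| ≤ e^{|w|}. With w = 2z^5, |w| ≤ 2r^5 + 0 on |z|=r, giving M(r) ≤ e^{2r^5 + 0} and ρ ≤ 5. For the lower bound, choose z on |z|=r with 2z^5 purely imaginary of modulus 2r^5; then |cos(2z^5)| grows like e^{2r^5}/2, so ρ ≥ 5. Hence ρ = 5.
Therefore ρ = 5.

Order ρ = 5.


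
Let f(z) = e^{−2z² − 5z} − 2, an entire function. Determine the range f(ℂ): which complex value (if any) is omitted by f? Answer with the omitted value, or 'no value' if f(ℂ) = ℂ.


Little Picard bounds the complement of f(ℂ) to at most one point.
The exponent g(z) = −2z² − 5z is a nonconstant polynomial, hence surjective onto ℂ. So e^{g(z)} takes every value in {e^w : w ∈ ℂ} = ℂ ∖ {0}. Adding -2 shifts the range to ℂ ∖ {-2}. f omits exactly -2.

Omitted value: -2.


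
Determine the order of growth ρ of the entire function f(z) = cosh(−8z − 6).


cosh(w) is a linear combination of e^{iw} and e^{−iw} (or e^w, e^{−w} in the hyperbolic case), so |cosh(w)| ≤ e^{|w|}. With w = −8z − 6, |w| ≤ 8|z| + 6 = 8r + 6 on |z| = r, giving M(r) ≤ e^{8r + 6}, so ρ ≤ 1. On a suitable ray (z = it for sin/cos; z = t for sinh/cosh, t real → ∞), |cosh(−8z − 6)| grows like e^{8|t|}/2, so ρ ≥ 1. Hence ρ = 1.
Therefore ρ = 1.

Order ρ = 1.


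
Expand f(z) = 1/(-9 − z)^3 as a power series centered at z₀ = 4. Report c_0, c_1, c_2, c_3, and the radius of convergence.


Let w = z − z₀, so z = z₀ + w.
Then -9 − z = -9 − (z₀ + w) = (-9 − z₀) − w = -13 − w.
f(z) = 1/(-13 − w)^3 = (1/(-13)^3) · (1 − w/(-13))^{−3}.
By the binomial series (1−u)^{−3} = Σ_{n≥0} C(n+2, 2) u^n for |u|<1, with u = w/(-13):
  c_n = C(n+2, 2) / (-13)^(n+3).
  c_0 = 1/(-13)^3 = -1/2197.
  c_1 = 3/(-13)^4 = 3/28561.
  c_2 = 6/(-13)^5 = -6/371293.
  c_3 = 10/(-13)^6 = 10/4826809.
The series is valid for |w/d| < 1, i.e. |z − z₀| < |d|.
Radius of convergence: R = |-9 − z₀| = |-13| = 13 (distance from z₀ to the singularity z = -9).

c_0 = -1/2197, c_1 = 3/28561, c_2 = -6/371293, c_3 = 10/4826809; R = 13.


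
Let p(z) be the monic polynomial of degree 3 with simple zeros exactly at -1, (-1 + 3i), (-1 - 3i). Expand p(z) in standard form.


The polynomial is p(z) = ∏_{α ∈ S} (z − α), where S = {-1, (-1 + 3i), (-1 - 3i)}.
Expanding the product yields: p(z) = z^3 + 3·z^2 + 12·z + 10.
Note conjugate pairs combine to real quadratics: (z − (-1+3i))(z − (-1−3i)) = z² + 2z + 10.
The resulting polynomial has degree 3 and real coefficients as required.

p(z) = z^3 + 3·z^2 + 12·z + 10.


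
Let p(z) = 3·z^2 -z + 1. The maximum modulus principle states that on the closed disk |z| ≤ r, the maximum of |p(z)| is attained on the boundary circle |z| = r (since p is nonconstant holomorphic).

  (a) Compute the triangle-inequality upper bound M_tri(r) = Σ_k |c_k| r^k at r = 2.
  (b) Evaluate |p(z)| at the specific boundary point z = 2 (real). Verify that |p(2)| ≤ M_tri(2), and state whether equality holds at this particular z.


Coefficients: c_0 = 1, c_1 = -1, c_2 = 3. Radius r = 2.
Part (a). Triangle bound: M_tri(r) = Σ_k |c_k| r^k
  = |1|·2^0 + |-1|·2^1 + |3|·2^2
  = 1 + 2 + 12 = 15.
This bounds M(r) := max_{|z|=r} |p(z)| from above; equality holds iff all terms c_k z^k can be made to align in phase at a single z on |z|=r.
Part (b). At z = 2 (real, on the circle |z| = r):
  p(2) = (1)·2^0 + (-1)·2^1 + (3)·2^2 = 11.
  |p(2)| = 11.
Check: |p(2)| = 11 ≤ 15 = M_tri(2). ✓ Equality does not hold at z = 2 (the coefficients have mixed signs, so the terms do not all align in phase there).

M_tri(2) = 15; |p(2)| = 11; equality at z=2: no.


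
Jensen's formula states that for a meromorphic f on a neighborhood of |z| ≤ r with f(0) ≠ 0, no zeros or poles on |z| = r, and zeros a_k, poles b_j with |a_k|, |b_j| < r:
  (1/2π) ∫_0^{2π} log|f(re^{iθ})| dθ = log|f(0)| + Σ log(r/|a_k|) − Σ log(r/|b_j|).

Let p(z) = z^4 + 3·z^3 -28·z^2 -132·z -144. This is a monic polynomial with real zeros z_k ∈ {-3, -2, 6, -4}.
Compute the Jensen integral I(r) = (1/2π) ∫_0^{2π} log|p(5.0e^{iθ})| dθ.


Zeros: -4, -3, -2, 6; r = 5.0.
Inside |z| < r: -4, -3, -2. Outside (|z| ≥ r): 6.
p(0) = -144, so log|p(0)| = log(144) = 4.9698.
Apply Jensen: I(r) = log|p(0)| + Σ_k log(r/|z_k|), summed over zeros inside |z| < r.
  log(r/|z_k|) for z_k = -3: log(5.0/3) = 0.5108
  log(r/|z_k|) for z_k = -2: log(5.0/2) = 0.9163
  log(r/|z_k|) for z_k = -4: log(5.0/4) = 0.2231
  Outside zeros (6) contribute nothing to the Jensen sum.
Sum over inside zeros: 1.6503.
I(r) = log|p(0)| + (inside sum) = 4.9698 + 1.6503 = 6.6201.
Note: since some zeros are outside |z| ≤ r, the simplified n·log(r) form does NOT apply — only the inside zeros contribute.

I(r) ≈ 6.6201.


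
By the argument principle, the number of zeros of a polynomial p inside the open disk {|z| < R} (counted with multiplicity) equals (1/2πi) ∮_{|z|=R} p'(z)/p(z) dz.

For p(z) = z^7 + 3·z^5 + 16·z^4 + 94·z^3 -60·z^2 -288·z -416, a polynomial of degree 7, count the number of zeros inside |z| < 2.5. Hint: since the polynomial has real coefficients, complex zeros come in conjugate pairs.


The zeros of p are: (-1 + 1i), (-1 - 1i), (2 + 3i), (2 - 3i), 2, (-2 + 2i), (-2 - 2i).
Their magnitudes are: 1.414, 1.414, 3.606, 3.606, 2, 2.828, 2.828.
Zeros with |z| < R = 2.5: (-1 + 1i), (-1 - 1i), 2.
Count = 3.
By the argument principle, (1/2πi) ∮_{|z|=R} p'(z)/p(z) dz equals exactly this count.

Number of zeros inside |z| < 2.5: 3.


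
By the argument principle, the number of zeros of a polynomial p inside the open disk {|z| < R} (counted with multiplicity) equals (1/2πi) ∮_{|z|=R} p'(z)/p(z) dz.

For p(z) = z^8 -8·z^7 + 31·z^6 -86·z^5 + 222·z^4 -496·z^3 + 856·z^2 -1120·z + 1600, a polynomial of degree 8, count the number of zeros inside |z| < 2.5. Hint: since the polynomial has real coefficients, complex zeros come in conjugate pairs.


The zeros of p are: (2 + 2i), (2 - 2i), (0 + 2i), (0 - 2i), (-1 + 2i), (-1 - 2i), (3 + 1i), (3 - 1i).
Their magnitudes are: 2.828, 2.828, 2, 2, 2.236, 2.236, 3.162, 3.162.
Zeros with |z| < R = 2.5: (0 + 2i), (0 - 2i), (-1 + 2i), (-1 - 2i).
Count = 4.
By the argument principle, (1/2πi) ∮_{|z|=R} p'(z)/p(z) dz equals exactly this count.

Number of zeros inside |z| < 2.5: 4.


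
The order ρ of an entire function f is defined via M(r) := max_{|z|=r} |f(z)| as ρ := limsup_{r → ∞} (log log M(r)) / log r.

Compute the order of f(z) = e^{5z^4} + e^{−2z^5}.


Each summand is entire of order 4 and 5 respectively (as in the single-exponential case). The order of a sum is at most the max of the orders, so ρ ≤ 5. For the lower bound: on |z|=r choose arg z so that -2z^5 is real positive; then |e^{-2z^5}| = e^{2r^5} while |e^{5z^4}| ≤ e^{5r^4} = o(e^{2r^5}). So |f| ≥ e^{2r^5}(1 − o(1)) and ρ ≥ 5. Hence ρ = max(4, 5) = 5.
Therefore ρ = 5.

Order ρ = 5.


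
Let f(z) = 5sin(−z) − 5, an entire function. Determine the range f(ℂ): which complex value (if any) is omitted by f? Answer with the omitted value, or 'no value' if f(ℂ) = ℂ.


Little Picard bounds the complement of f(ℂ) to at most one point.
sin is entire and surjective onto ℂ: for every w ∈ ℂ, sin(ζ) = w has a solution ζ ∈ ℂ (e.g., via the complex inverse arcsin). With ζ = −z this gives z = ζ/(-1). Then 5·sin(−z) takes every value in 5·ℂ = ℂ, and adding -5 is a bijection of ℂ. So f is surjective and omits no value. (Note: only on the real line is sin bounded by [−1, 1].)

Omitted value: no value.


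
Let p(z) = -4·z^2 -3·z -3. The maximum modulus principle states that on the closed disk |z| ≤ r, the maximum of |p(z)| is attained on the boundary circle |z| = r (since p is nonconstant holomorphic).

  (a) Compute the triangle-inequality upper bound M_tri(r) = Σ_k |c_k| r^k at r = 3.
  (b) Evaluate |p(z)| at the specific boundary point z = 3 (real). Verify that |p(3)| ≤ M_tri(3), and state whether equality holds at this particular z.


Coefficients: c_0 = -3, c_1 = -3, c_2 = -4. Radius r = 3.
Part (a). Triangle bound: M_tri(r) = Σ_k |c_k| r^k
  = |-3|·3^0 + |-3|·3^1 + |-4|·3^2
  = 3 + 9 + 36 = 48.
This bounds M(r) := max_{|z|=r} |p(z)| from above; equality holds iff all terms c_k z^k can be made to align in phase at a single z on |z|=r.
Part (b). At z = 3 (real, on the circle |z| = r):
  p(3) = (-3)·3^0 + (-3)·3^1 + (-4)·3^2 = -48.
  |p(3)| = 48.
Since all nonzero coefficients share the same sign, |p(3)| = 48 = M_tri(3); the triangle bound is attained at z = 3, so in fact M(r) = 48.

M_tri(3) = 48; |p(3)| = 48; equality at z=3: yes.


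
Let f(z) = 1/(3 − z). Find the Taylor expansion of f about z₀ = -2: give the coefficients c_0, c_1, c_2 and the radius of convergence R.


Let w = z − z₀, so z = z₀ + w.
Then 3 − z = 3 − (z₀ + w) = (3 − z₀) − w = 5 − w.
f(z) = 1/(5 − w) = (1/(5)) · 1/(1 − w/(5)) = Σ_{n≥0} w^n / (5)^(n+1).
So c_n = 1/(5)^(n+1):
  c_0 = 1/(5)^1 = 1/5.
  c_1 = 1/(5)^2 = 1/25.
  c_2 = 1/(5)^3 = 1/125.
The series is valid for |w/d| < 1, i.e. |z − z₀| < |d|.
Radius of convergence: R = |3 − z₀| = |5| = 5 (distance from z₀ to the singularity z = 3).

c_0 = 1/5, c_1 = 1/25, c_2 = 1/125; R = 5.


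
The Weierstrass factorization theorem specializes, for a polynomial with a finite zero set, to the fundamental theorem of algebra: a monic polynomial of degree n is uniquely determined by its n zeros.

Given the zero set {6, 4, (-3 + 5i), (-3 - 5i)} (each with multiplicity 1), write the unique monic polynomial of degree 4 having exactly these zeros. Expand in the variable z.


The polynomial is p(z) = ∏_{α ∈ S} (z − α), where S = {6, 4, (-3 + 5i), (-3 - 5i)}.
Expanding the product yields: p(z) = z^4 -4·z^3 -2·z^2 -196·z + 816.
Note conjugate pairs combine to real quadratics: (z − (-3+5i))(z − (-3−5i)) = z² + 6z + 34.
The resulting polynomial has degree 4 and real coefficients as required.

p(z) = z^4 -4·z^3 -2·z^2 -196·z + 816.


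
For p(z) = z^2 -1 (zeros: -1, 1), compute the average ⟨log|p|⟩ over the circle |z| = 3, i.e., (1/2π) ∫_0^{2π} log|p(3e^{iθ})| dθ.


Zeros: -1, 1; r = 3.
Inside |z| < r: -1, 1. Outside (|z| ≥ r): ∅.
p(0) = -1, so log|p(0)| = log(1) = 0.0000.
Apply Jensen: I(r) = log|p(0)| + Σ_k log(r/|z_k|), summed over zeros inside |z| < r.
  log(r/|z_k|) for z_k = -1: log(3/1) = 1.0986
  log(r/|z_k|) for z_k = 1: log(3/1) = 1.0986
Sum over inside zeros: 2.1972.
I(r) = log|p(0)| + (inside sum) = 0.0000 + 2.1972 = 2.1972.
Closed form (all zeros inside, monic): I(r) = n·log(r) = 2·log(3) = 2.1972. ✓

I(r) ≈ 2.1972.


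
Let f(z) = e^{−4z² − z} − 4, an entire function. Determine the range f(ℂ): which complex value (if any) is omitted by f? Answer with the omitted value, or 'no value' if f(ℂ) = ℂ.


Little Picard bounds the complement of f(ℂ) to at most one point.
The exponent g(z) = −4z² − z is a nonconstant polynomial, hence surjective onto ℂ. So e^{g(z)} takes every value in {e^w : w ∈ ℂ} = ℂ ∖ {0}. Adding -4 shifts the range to ℂ ∖ {-4}. f omits exactly -4.

Omitted value: -4.


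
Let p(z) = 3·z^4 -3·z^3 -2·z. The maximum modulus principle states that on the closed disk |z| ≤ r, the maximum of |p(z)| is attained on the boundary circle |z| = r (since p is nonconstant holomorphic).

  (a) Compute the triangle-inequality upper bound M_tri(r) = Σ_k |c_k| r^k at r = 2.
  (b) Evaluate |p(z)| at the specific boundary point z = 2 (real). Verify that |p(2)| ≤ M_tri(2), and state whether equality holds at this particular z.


Coefficients: c_0 = 0, c_1 = -2, c_2 = 0, c_3 = -3, c_4 = 3. Radius r = 2.
Part (a). Triangle bound: M_tri(r) = Σ_k |c_k| r^k
  = |0|·2^0 + |-2|·2^1 + |0|·2^2 + |-3|·2^3 + |3|·2^4
  = 0 + 4 + 0 + 24 + 48 = 76.
This bounds M(r) := max_{|z|=r} |p(z)| from above; equality holds iff all terms c_k z^k can be made to align in phase at a single z on |z|=r.
Part (b). At z = 2 (real, on the circle |z| = r):
  p(2) = (0)·2^0 + (-2)·2^1 + (0)·2^2 + (-3)·2^3 + (3)·2^4 = 20.
  |p(2)| = 20.
Check: |p(2)| = 20 ≤ 76 = M_tri(2). ✓ Equality does not hold at z = 2 (the coefficients have mixed signs, so the terms do not all align in phase there).

M_tri(2) = 76; |p(2)| = 20; equality at z=2: no.


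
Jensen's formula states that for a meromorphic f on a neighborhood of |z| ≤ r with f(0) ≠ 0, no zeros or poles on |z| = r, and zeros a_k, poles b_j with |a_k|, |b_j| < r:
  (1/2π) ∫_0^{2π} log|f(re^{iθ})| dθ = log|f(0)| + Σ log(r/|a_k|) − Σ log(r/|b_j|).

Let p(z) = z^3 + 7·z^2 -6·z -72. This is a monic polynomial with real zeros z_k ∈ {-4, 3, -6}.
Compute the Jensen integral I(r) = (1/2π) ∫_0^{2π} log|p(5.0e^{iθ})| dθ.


Zeros: -6, -4, 3; r = 5.0.
Inside |z| < r: -4, 3. Outside (|z| ≥ r): -6.
p(0) = -72, so log|p(0)| = log(72) = 4.2767.
Apply Jensen: I(r) = log|p(0)| + Σ_k log(r/|z_k|), summed over zeros inside |z| < r.
  log(r/|z_k|) for z_k = -4: log(5.0/4) = 0.2231
  log(r/|z_k|) for z_k = 3: log(5.0/3) = 0.5108
  Outside zeros (-6) contribute nothing to the Jensen sum.
Sum over inside zeros: 0.7340.
I(r) = log|p(0)| + (inside sum) = 4.2767 + 0.7340 = 5.0106.
Note: since some zeros are outside |z| ≤ r, the simplified n·log(r) form does NOT apply — only the inside zeros contribute.

I(r) ≈ 5.0106.


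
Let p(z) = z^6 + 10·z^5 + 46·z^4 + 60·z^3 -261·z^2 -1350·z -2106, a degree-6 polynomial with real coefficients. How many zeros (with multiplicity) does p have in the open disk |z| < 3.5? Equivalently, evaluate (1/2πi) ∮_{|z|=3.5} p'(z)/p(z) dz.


The zeros of p are: 3, (-2 + 3i), (-2 - 3i), (-3 + 3i), (-3 - 3i), -3.
Their magnitudes are: 3, 3.606, 3.606, 4.243, 4.243, 3.
Zeros with |z| < R = 3.5: 3, -3.
Count = 2.
By the argument principle, (1/2πi) ∮_{|z|=R} p'(z)/p(z) dz equals exactly this count.

Number of zeros inside |z| < 3.5: 2.


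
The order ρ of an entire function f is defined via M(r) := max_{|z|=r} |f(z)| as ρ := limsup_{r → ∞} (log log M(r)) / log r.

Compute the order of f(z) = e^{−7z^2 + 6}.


|e^{−7z^2 + 6}| = e^{Re(-7·z^2) + 6} ≤ e^{7|z|^2 + 6} = e^{7r^2 + 6} on |z| = r, so ρ ≤ 2. Choosing z on |z|=r so that -7·z^2 is real positive (always possible by picking arg z appropriately) gives |f(z)| = e^{7r^2 + 6}, matching the bound. The additive constant 6 does not affect log log M(r) ~ 2·log r. Hence ρ = 2.
Therefore ρ = 2.

Order ρ = 2.


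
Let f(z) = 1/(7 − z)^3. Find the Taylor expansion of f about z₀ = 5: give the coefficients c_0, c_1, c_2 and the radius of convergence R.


Let w = z − z₀, so z = z₀ + w.
Then 7 − z = 7 − (z₀ + w) = (7 − z₀) − w = 2 − w.
f(z) = 1/(2 − w)^3 = (1/(2)^3) · (1 − w/(2))^{−3}.
By the binomial series (1−u)^{−3} = Σ_{n≥0} C(n+2, 2) u^n for |u|<1, with u = w/(2):
  c_n = C(n+2, 2) / (2)^(n+3).
  c_0 = 1/(2)^3 = 1/8.
  c_1 = 3/(2)^4 = 3/16.
  c_2 = 6/(2)^5 = 3/16.
The series is valid for |w/d| < 1, i.e. |z − z₀| < |d|.
Radius of convergence: R = |7 − z₀| = |2| = 2 (distance from z₀ to the singularity z = 7).

c_0 = 1/8, c_1 = 3/16, c_2 = 3/16; R = 2.


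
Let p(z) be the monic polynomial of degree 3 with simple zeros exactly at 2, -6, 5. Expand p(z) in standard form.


The polynomial is p(z) = ∏_{α ∈ S} (z − α), where S = {2, -6, 5}.
Expanding the product yields: p(z) = z^3 -z^2 -32·z + 60.
The resulting polynomial has degree 3 and real coefficients as required.

p(z) = z^3 -z^2 -32·z + 60.


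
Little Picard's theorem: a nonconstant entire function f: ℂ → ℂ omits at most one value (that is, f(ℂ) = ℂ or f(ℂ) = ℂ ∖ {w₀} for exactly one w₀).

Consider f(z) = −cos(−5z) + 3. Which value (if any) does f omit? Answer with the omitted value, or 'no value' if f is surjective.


Little Picard bounds the complement of f(ℂ) to at most one point.
cos is entire and surjective onto ℂ: for every w ∈ ℂ, cos(ζ) = w has a solution ζ ∈ ℂ (e.g., via the complex inverse arccos). With ζ = −5z this gives z = ζ/(-5). Then -1·cos(−5z) takes every value in -1·ℂ = ℂ, and adding 3 is a bijection of ℂ. So f is surjective and omits no value. (Note: only on the real line is cos bounded by [−1, 1].)

Omitted value: no value.


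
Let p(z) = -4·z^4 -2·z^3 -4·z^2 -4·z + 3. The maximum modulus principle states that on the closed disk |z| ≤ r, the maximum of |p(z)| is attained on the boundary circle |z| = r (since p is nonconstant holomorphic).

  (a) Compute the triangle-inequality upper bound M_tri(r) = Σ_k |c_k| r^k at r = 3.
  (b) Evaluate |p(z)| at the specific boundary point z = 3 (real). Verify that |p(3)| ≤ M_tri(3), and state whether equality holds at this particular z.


Coefficients: c_0 = 3, c_1 = -4, c_2 = -4, c_3 = -2, c_4 = -4. Radius r = 3.
Part (a). Triangle bound: M_tri(r) = Σ_k |c_k| r^k
  = |3|·3^0 + |-4|·3^1 + |-4|·3^2 + |-2|·3^3 + |-4|·3^4
  = 3 + 12 + 36 + 54 + 324 = 429.
This bounds M(r) := max_{|z|=r} |p(z)| from above; equality holds iff all terms c_k z^k can be made to align in phase at a single z on |z|=r.
Part (b). At z = 3 (real, on the circle |z| = r):
  p(3) = (3)·3^0 + (-4)·3^1 + (-4)·3^2 + (-2)·3^3 + (-4)·3^4 = -423.
  |p(3)| = 423.
Check: |p(3)| = 423 ≤ 429 = M_tri(3). ✓ Equality does not hold at z = 3 (the coefficients have mixed signs, so the terms do not all align in phase there).

M_tri(3) = 429; |p(3)| = 423; equality at z=3: no.


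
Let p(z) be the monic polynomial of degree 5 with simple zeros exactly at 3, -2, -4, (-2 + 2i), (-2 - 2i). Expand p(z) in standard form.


The polynomial is p(z) = ∏_{α ∈ S} (z − α), where S = {3, -2, -4, (-2 + 2i), (-2 - 2i)}.
Expanding the product yields: p(z) = z^5 + 7·z^4 + 10·z^3 -40·z^2 -176·z -192.
Note conjugate pairs combine to real quadratics: (z − (-2+2i))(z − (-2−2i)) = z² + 4z + 8.
The resulting polynomial has degree 5 and real coefficients as required.

p(z) = z^5 + 7·z^4 + 10·z^3 -40·z^2 -176·z -192.


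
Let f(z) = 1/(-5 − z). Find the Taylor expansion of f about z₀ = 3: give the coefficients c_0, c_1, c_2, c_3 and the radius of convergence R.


Let w = z − z₀, so z = z₀ + w.
Then -5 − z = -5 − (z₀ + w) = (-5 − z₀) − w = -8 − w.
f(z) = 1/(-8 − w) = (1/(-8)) · 1/(1 − w/(-8)) = Σ_{n≥0} w^n / (-8)^(n+1).
So c_n = 1/(-8)^(n+1):
  c_0 = 1/(-8)^1 = -1/8.
  c_1 = 1/(-8)^2 = 1/64.
  c_2 = 1/(-8)^3 = -1/512.
  c_3 = 1/(-8)^4 = 1/4096.
The series is valid for |w/d| < 1, i.e. |z − z₀| < |d|.
Radius of convergence: R = |-5 − z₀| = |-8| = 8 (distance from z₀ to the singularity z = -5).

c_0 = -1/8, c_1 = 1/64, c_2 = -1/512, c_3 = 1/4096; R = 8.


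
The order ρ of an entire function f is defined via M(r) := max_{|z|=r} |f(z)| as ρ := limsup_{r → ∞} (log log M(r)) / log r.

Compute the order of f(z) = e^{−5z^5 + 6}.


|e^{−5z^5 + 6}| = e^{Re(-5·z^5) + 6} ≤ e^{5|z|^5 + 6} = e^{5r^5 + 6} on |z| = r, so ρ ≤ 5. Choosing z on |z|=r so that -5·z^5 is real positive (always possible by picking arg z appropriately) gives |f(z)| = e^{5r^5 + 6}, matching the bound. The additive constant 6 does not affect log log M(r) ~ 5·log r. Hence ρ = 5.
Therefore ρ = 5.

Order ρ = 5.


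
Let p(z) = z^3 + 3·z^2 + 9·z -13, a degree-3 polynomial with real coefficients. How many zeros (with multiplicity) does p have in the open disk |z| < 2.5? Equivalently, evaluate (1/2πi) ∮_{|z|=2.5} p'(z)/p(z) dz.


The zeros of p are: 1, (-2 + 3i), (-2 - 3i).
Their magnitudes are: 1, 3.606, 3.606.
Zeros with |z| < R = 2.5: 1.
Count = 1.
By the argument principle, (1/2πi) ∮_{|z|=R} p'(z)/p(z) dz equals exactly this count.

Number of zeros inside |z| < 2.5: 1.


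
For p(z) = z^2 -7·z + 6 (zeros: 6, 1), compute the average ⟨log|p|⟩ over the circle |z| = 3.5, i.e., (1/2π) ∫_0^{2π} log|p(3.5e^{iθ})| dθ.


Zeros: 1, 6; r = 3.5.
Inside |z| < r: 1. Outside (|z| ≥ r): 6.
p(0) = 6, so log|p(0)| = log(6) = 1.7918.
Apply Jensen: I(r) = log|p(0)| + Σ_k log(r/|z_k|), summed over zeros inside |z| < r.
  log(r/|z_k|) for z_k = 1: log(3.5/1) = 1.2528
  Outside zeros (6) contribute nothing to the Jensen sum.
Sum over inside zeros: 1.2528.
I(r) = log|p(0)| + (inside sum) = 1.7918 + 1.2528 = 3.0445.
Note: since some zeros are outside |z| ≤ r, the simplified n·log(r) form does NOT apply — only the inside zeros contribute.

I(r) ≈ 3.0445.


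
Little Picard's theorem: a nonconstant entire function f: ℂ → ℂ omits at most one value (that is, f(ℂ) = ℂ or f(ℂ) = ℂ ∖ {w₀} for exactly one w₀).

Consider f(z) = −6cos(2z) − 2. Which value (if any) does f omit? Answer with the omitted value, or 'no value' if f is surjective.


Little Picard bounds the complement of f(ℂ) to at most one point.
cos is entire and surjective onto ℂ: for every w ∈ ℂ, cos(ζ) = w has a solution ζ ∈ ℂ (e.g., via the complex inverse arccos). With ζ = 2z this gives z = ζ/(2). Then -6·cos(2z) takes every value in -6·ℂ = ℂ, and adding -2 is a bijection of ℂ. So f is surjective and omits no value. (Note: only on the real line is cos bounded by [−1, 1].)

Omitted value: no value.


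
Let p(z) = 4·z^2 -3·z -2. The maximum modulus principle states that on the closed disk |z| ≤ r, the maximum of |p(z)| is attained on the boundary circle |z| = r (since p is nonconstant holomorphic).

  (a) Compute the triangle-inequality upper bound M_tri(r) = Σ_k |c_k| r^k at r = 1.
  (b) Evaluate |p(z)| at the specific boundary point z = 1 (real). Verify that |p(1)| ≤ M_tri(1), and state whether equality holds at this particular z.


Coefficients: c_0 = -2, c_1 = -3, c_2 = 4. Radius r = 1.
Part (a). Triangle bound: M_tri(r) = Σ_k |c_k| r^k
  = |-2|·1^0 + |-3|·1^1 + |4|·1^2
  = 2 + 3 + 4 = 9.
This bounds M(r) := max_{|z|=r} |p(z)| from above; equality holds iff all terms c_k z^k can be made to align in phase at a single z on |z|=r.
Part (b). At z = 1 (real, on the circle |z| = r):
  p(1) = (-2)·1^0 + (-3)·1^1 + (4)·1^2 = -1.
  |p(1)| = 1.
Check: |p(1)| = 1 ≤ 9 = M_tri(1). ✓ Equality does not hold at z = 1 (the coefficients have mixed signs, so the terms do not all align in phase there).

M_tri(1) = 9; |p(1)| = 1; equality at z=1: no.


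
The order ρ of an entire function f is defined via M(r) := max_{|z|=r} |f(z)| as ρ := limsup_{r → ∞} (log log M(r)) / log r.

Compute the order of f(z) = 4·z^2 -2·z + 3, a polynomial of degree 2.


|f(z)| ≤ Σ|c_k|·r^k = O(r^2) as r → ∞. Polynomial growth is O(e^{r^ε}) for every ε > 0 (since r^2/e^{r^ε} → 0), so ρ ≤ ε for all ε > 0, i.e. ρ = 0. Every nonconstant polynomial has order 0.
Therefore ρ = 0.

Order ρ = 0.


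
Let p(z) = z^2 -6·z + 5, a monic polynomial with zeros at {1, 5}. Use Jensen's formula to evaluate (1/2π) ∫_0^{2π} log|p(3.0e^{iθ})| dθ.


Zeros: 1, 5; r = 3.0.
Inside |z| < r: 1. Outside (|z| ≥ r): 5.
p(0) = 5, so log|p(0)| = log(5) = 1.6094.
Apply Jensen: I(r) = log|p(0)| + Σ_k log(r/|z_k|), summed over zeros inside |z| < r.
  log(r/|z_k|) for z_k = 1: log(3.0/1) = 1.0986
  Outside zeros (5) contribute nothing to the Jensen sum.
Sum over inside zeros: 1.0986.
I(r) = log|p(0)| + (inside sum) = 1.6094 + 1.0986 = 2.7081.
Note: since some zeros are outside |z| ≤ r, the simplified n·log(r) form does NOT apply — only the inside zeros contribute.

I(r) ≈ 2.7081.


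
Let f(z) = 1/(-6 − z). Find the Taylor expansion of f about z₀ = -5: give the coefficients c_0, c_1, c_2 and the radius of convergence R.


Let w = z − z₀, so z = z₀ + w.
Then -6 − z = -6 − (z₀ + w) = (-6 − z₀) − w = -1 − w.
f(z) = 1/(-1 − w) = (1/(-1)) · 1/(1 − w/(-1)) = Σ_{n≥0} w^n / (-1)^(n+1).
So c_n = 1/(-1)^(n+1):
  c_0 = 1/(-1)^1 = -1.
  c_1 = 1/(-1)^2 = 1.
  c_2 = 1/(-1)^3 = -1.
The series is valid for |w/d| < 1, i.e. |z − z₀| < |d|.
Radius of convergence: R = |-6 − z₀| = |-1| = 1 (distance from z₀ to the singularity z = -6).

c_0 = -1, c_1 = 1, c_2 = -1; R = 1.


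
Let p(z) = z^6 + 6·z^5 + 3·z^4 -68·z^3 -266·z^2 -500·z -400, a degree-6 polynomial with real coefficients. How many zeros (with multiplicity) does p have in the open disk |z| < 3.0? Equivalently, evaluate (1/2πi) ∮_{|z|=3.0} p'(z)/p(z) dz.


The zeros of p are: (-3 + 1i), (-3 - 1i), -2, (-1 + 2i), (-1 - 2i), 4.
Their magnitudes are: 3.162, 3.162, 2, 2.236, 2.236, 4.
Zeros with |z| < R = 3.0: -2, (-1 + 2i), (-1 - 2i).
Count = 3.
By the argument principle, (1/2πi) ∮_{|z|=R} p'(z)/p(z) dz equals exactly this count.

Number of zeros inside |z| < 3.0: 3.


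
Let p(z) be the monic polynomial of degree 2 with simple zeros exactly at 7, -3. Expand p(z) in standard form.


The polynomial is p(z) = ∏_{α ∈ S} (z − α), where S = {7, -3}.
Expanding the product yields: p(z) = z^2 -4·z -21.
The resulting polynomial has degree 2 and real coefficients as required.

p(z) = z^2 -4·z -21.


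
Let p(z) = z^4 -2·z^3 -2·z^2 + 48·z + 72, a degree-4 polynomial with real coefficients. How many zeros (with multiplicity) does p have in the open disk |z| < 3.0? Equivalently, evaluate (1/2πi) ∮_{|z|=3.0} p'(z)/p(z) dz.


The zeros of p are: -2, (3 + 3i), (3 - 3i), -2.
Their magnitudes are: 2, 4.243, 4.243, 2.
Zeros with |z| < R = 3.0: -2, -2.
Count = 2.
By the argument principle, (1/2πi) ∮_{|z|=R} p'(z)/p(z) dz equals exactly this count.

Number of zeros inside |z| < 3.0: 2.


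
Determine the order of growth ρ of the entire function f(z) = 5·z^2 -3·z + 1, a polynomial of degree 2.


|f(z)| ≤ Σ|c_k|·r^k = O(r^2) as r → ∞. Polynomial growth is O(e^{r^ε}) for every ε > 0 (since r^2/e^{r^ε} → 0), so ρ ≤ ε for all ε > 0, i.e. ρ = 0. Every nonconstant polynomial has order 0.
Therefore ρ = 0.

Order ρ = 0.


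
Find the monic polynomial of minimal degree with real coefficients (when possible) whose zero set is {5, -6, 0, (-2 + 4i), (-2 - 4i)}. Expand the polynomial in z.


The polynomial is p(z) = ∏_{α ∈ S} (z − α), where S = {5, -6, 0, (-2 + 4i), (-2 - 4i)}.
Expanding the product yields: p(z) = z^5 + 5·z^4 -6·z^3 -100·z^2 -600·z.
Note conjugate pairs combine to real quadratics: (z − (-2+4i))(z − (-2−4i)) = z² + 4z + 20.
The resulting polynomial has degree 5 and real coefficients as required.

p(z) = z^5 + 5·z^4 -6·z^3 -100·z^2 -600·z.


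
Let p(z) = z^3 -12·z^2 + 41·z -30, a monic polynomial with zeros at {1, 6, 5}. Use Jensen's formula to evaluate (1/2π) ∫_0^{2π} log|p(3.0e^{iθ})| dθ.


Zeros: 1, 5, 6; r = 3.0.
Inside |z| < r: 1. Outside (|z| ≥ r): 5, 6.
p(0) = -30, so log|p(0)| = log(30) = 3.4012.
Apply Jensen: I(r) = log|p(0)| + Σ_k log(r/|z_k|), summed over zeros inside |z| < r.
  log(r/|z_k|) for z_k = 1: log(3.0/1) = 1.0986
  Outside zeros (5, 6) contribute nothing to the Jensen sum.
Sum over inside zeros: 1.0986.
I(r) = log|p(0)| + (inside sum) = 3.4012 + 1.0986 = 4.4998.
Note: since some zeros are outside |z| ≤ r, the simplified n·log(r) form does NOT apply — only the inside zeros contribute.

I(r) ≈ 4.4998.


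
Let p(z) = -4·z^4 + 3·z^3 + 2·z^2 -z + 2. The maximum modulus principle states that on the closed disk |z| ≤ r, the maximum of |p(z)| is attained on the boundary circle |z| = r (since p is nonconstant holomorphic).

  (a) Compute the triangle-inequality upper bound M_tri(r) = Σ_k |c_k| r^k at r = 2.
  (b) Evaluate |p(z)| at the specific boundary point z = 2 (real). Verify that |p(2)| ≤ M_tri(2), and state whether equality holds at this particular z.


Coefficients: c_0 = 2, c_1 = -1, c_2 = 2, c_3 = 3, c_4 = -4. Radius r = 2.
Part (a). Triangle bound: M_tri(r) = Σ_k |c_k| r^k
  = |2|·2^0 + |-1|·2^1 + |2|·2^2 + |3|·2^3 + |-4|·2^4
  = 2 + 2 + 8 + 24 + 64 = 100.
This bounds M(r) := max_{|z|=r} |p(z)| from above; equality holds iff all terms c_k z^k can be made to align in phase at a single z on |z|=r.
Part (b). At z = 2 (real, on the circle |z| = r):
  p(2) = (2)·2^0 + (-1)·2^1 + (2)·2^2 + (3)·2^3 + (-4)·2^4 = -32.
  |p(2)| = 32.
Check: |p(2)| = 32 ≤ 100 = M_tri(2). ✓ Equality does not hold at z = 2 (the coefficients have mixed signs, so the terms do not all align in phase there).

M_tri(2) = 100; |p(2)| = 32; equality at z=2: no.


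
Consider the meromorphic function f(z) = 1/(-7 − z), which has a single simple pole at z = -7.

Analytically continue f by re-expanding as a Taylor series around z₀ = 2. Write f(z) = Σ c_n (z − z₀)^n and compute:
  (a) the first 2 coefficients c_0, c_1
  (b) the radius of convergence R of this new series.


Let w = z − z₀, so z = z₀ + w.
Then -7 − z = -7 − (z₀ + w) = (-7 − z₀) − w = -9 − w.
f(z) = 1/(-9 − w) = (1/(-9)) · 1/(1 − w/(-9)) = Σ_{n≥0} w^n / (-9)^(n+1).
So c_n = 1/(-9)^(n+1):
  c_0 = 1/(-9)^1 = -1/9.
  c_1 = 1/(-9)^2 = 1/81.
The series is valid for |w/d| < 1, i.e. |z − z₀| < |d|.
Radius of convergence: R = |-7 − z₀| = |-9| = 9 (distance from z₀ to the singularity z = -7).

c_0 = -1/9, c_1 = 1/81; R = 9.


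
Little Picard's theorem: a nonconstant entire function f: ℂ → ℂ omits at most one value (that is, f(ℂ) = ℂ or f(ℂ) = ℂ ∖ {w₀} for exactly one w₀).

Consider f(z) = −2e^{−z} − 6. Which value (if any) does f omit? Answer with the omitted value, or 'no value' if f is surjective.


Little Picard bounds the complement of f(ℂ) to at most one point.
e^{−z} is never zero on ℂ, so -2·e^{−z} takes every value in ℂ ∖ {0}. Adding -6 shifts the range to ℂ ∖ {-6}. Thus f omits exactly the value -6.

Omitted value: -6.


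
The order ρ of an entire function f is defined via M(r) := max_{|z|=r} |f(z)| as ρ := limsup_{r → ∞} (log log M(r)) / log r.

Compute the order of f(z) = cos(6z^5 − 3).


Write cos(w) = (e^{iw} ± e^{−iw})/(2 or 2i), so |cos(w)| ≤ e^{|w|}. With w = 6z^5 − 3, |w| ≤ 6r^5 + 3 on |z|=r, giving M(r) ≤ e^{6r^5 + 3} and ρ ≤ 5. For the lower bound, choose z on |z|=r with 6z^5 purely imaginary of modulus 6r^5; then |cos(6z^5 − 3)| grows like e^{6r^5}/2, so ρ ≥ 5. Hence ρ = 5.
Therefore ρ = 5.

Order ρ = 5.


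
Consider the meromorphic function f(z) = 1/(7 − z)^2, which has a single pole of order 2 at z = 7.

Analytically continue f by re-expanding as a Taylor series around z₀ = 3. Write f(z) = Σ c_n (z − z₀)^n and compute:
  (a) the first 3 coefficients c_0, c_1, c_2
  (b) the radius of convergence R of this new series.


Let w = z − z₀, so z = z₀ + w.
Then 7 − z = 7 − (z₀ + w) = (7 − z₀) − w = 4 − w.
f(z) = 1/(4 − w)^2 = (1/(4)^2) · (1 − w/(4))^{−2}.
By the binomial series (1−u)^{−2} = Σ_{n≥0} C(n+1, 1) u^n for |u|<1, with u = w/(4):
  c_n = C(n+1, 1) / (4)^(n+2).
  c_0 = 1/(4)^2 = 1/16.
  c_1 = 2/(4)^3 = 1/32.
  c_2 = 3/(4)^4 = 3/256.
The series is valid for |w/d| < 1, i.e. |z − z₀| < |d|.
Radius of convergence: R = |7 − z₀| = |4| = 4 (distance from z₀ to the singularity z = 7).

c_0 = 1/16, c_1 = 1/32, c_2 = 3/256; R = 4.


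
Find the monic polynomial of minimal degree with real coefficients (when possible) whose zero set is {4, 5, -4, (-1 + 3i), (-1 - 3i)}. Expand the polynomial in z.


The polynomial is p(z) = ∏_{α ∈ S} (z − α), where S = {4, 5, -4, (-1 + 3i), (-1 - 3i)}.
Expanding the product yields: p(z) = z^5 -3·z^4 -16·z^3 -2·z^2 + 800.
Note conjugate pairs combine to real quadratics: (z − (-1+3i))(z − (-1−3i)) = z² + 2z + 10.
The resulting polynomial has degree 5 and real coefficients as required.

p(z) = z^5 -3·z^4 -16·z^3 -2·z^2 + 800.


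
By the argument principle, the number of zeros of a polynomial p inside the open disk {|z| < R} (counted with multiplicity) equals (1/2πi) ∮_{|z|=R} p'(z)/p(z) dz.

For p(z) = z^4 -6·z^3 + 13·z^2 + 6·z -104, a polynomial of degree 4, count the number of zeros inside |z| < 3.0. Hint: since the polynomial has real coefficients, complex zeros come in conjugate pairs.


The zeros of p are: (2 + 3i), (2 - 3i), -2, 4.
Their magnitudes are: 3.606, 3.606, 2, 4.
Zeros with |z| < R = 3.0: -2.
Count = 1.
By the argument principle, (1/2πi) ∮_{|z|=R} p'(z)/p(z) dz equals exactly this count.

Number of zeros inside |z| < 3.0: 1.


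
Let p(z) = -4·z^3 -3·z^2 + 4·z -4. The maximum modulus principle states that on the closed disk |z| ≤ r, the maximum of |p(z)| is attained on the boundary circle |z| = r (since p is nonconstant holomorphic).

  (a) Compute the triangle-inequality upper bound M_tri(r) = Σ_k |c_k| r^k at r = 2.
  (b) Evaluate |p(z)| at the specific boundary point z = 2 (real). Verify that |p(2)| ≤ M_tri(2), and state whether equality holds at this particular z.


Coefficients: c_0 = -4, c_1 = 4, c_2 = -3, c_3 = -4. Radius r = 2.
Part (a). Triangle bound: M_tri(r) = Σ_k |c_k| r^k
  = |-4|·2^0 + |4|·2^1 + |-3|·2^2 + |-4|·2^3
  = 4 + 8 + 12 + 32 = 56.
This bounds M(r) := max_{|z|=r} |p(z)| from above; equality holds iff all terms c_k z^k can be made to align in phase at a single z on |z|=r.
Part (b). At z = 2 (real, on the circle |z| = r):
  p(2) = (-4)·2^0 + (4)·2^1 + (-3)·2^2 + (-4)·2^3 = -40.
  |p(2)| = 40.
Check: |p(2)| = 40 ≤ 56 = M_tri(2). ✓ Equality does not hold at z = 2 (the coefficients have mixed signs, so the terms do not all align in phase there).

M_tri(2) = 56; |p(2)| = 40; equality at z=2: no.
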